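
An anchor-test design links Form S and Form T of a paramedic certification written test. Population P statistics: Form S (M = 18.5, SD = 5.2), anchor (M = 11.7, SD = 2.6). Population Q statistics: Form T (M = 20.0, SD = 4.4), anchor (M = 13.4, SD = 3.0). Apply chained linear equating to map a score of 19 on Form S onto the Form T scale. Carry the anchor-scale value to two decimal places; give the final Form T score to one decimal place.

Form S → anchor (Population P): v = (2.6/5.2)(19 − 18.5) + 11.7 = 11.95
anchor → Form T (Population Q): y = (4.4/3.0)(11.95 − 13.4) + 20.0 = 17.9

17.9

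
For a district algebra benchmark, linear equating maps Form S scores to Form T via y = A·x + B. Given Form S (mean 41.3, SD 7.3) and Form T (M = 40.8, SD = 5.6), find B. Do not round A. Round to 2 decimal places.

9.12

A = SD_Y / SD_X = 5.6 / 7.3 = 0.767123
B = M_Y − A·M_X = 40.8 − 0.767123 × 41.3 = 9.12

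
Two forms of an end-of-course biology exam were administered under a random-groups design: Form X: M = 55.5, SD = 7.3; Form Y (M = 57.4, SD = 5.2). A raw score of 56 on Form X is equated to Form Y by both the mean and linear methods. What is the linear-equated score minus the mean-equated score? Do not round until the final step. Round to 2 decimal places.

Mean-equated: 56 + (57.4 − 55.5) = 57.90
Linear-equated: (5.2/7.3)(56 − 55.5) + 57.4 = 57.756
Difference = 57.756 − 57.90 = -0.14

-0.14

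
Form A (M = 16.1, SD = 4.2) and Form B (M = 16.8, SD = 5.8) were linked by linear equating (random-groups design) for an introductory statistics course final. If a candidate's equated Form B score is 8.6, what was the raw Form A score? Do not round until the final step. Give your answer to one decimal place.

Invert y = (SD_Y/SD_X)(x − M_X) + M_Y:
x = (SD_X/SD_Y)(y − M_Y) + M_X = (4.2/5.8)(8.6 − 16.8) + 16.1
x = 0.724138 × -8.200 + 16.1 = 10.2

10.2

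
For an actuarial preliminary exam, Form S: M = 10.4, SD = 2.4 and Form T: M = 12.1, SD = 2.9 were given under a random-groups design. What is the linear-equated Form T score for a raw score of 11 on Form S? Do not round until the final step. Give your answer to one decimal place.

Linear equating: y = (SD_Y/SD_X)(x − M_X) + M_Y
y = (2.9/2.4)(11 − 10.4) + 12.1
y = 1.208333 × 0.6 + 12.1 = 0.7250 + 12.1 = 12.8

12.8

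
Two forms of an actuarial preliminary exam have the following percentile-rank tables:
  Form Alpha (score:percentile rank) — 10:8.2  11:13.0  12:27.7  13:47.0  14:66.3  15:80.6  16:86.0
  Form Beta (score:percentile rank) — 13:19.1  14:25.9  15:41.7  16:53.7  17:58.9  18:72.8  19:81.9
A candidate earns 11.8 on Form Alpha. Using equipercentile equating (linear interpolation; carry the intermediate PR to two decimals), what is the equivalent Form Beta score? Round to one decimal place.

PR of 11.8 on Form Alpha: 13.0 + (11.8 − 11)/(12 − 11) × (27.7 − 13.0) = 24.76
On Form Beta, PR 24.76 falls between score 13 (PR 19.1) and 14 (PR 25.9).
Interpolate: 13 + (24.76 − 19.1)/(25.9 − 19.1) × (14 − 13) = 13.8

13.8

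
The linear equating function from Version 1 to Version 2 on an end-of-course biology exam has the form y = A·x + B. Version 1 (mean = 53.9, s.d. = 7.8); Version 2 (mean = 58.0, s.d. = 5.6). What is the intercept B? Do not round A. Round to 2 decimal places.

19.30

A = SD_Y / SD_X = 5.6 / 7.8 = 0.717949
B = M_Y − A·M_X = 58.0 − 0.717949 × 53.9 = 19.30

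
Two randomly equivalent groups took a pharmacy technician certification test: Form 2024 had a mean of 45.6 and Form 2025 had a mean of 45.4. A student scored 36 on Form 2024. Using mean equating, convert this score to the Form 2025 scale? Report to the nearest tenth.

Mean equating: y = x + (M_Y − M_X) = 36 + (45.4 − 45.6) = 35.8

35.8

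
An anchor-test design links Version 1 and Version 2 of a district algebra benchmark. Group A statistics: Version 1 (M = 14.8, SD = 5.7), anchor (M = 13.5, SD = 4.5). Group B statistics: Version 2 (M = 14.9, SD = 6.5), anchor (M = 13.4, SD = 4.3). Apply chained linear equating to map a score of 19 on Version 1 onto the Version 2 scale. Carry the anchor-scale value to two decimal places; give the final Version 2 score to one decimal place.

20.1

Version 1 → anchor (Group A): v = (4.5/5.7)(19 − 14.8) + 13.5 = 16.82
anchor → Version 2 (Group B): y = (6.5/4.3)(16.82 − 13.4) + 14.9 = 20.1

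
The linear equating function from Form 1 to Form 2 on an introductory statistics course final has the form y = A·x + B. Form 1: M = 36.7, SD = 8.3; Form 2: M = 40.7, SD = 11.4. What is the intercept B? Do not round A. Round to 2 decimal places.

A = SD_Y / SD_X = 11.4 / 8.3 = 1.373494
B = M_Y − A·M_X = 40.7 − 1.373494 × 36.7 = -9.71

-9.71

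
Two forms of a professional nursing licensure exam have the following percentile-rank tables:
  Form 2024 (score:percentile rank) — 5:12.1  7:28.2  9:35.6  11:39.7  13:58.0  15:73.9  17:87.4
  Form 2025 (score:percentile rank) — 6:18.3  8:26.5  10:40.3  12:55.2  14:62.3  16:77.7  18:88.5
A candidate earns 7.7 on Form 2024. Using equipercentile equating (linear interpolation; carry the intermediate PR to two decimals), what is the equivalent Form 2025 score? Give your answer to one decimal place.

PR of 7.7 on Form 2024: 28.2 + (7.7 − 7)/(9 − 7) × (35.6 − 28.2) = 30.79
On Form 2025, PR 30.79 falls between score 8 (PR 26.5) and 10 (PR 40.3).
Interpolate: 8 + (30.79 − 26.5)/(40.3 − 26.5) × (10 − 8) = 8.6

8.6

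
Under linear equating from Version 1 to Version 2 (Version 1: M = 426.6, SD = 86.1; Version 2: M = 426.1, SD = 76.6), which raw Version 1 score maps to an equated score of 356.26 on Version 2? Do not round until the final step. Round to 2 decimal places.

348.10

Invert y = (SD_Y/SD_X)(x − M_X) + M_Y:
x = (SD_X/SD_Y)(y − M_Y) + M_X = (86.1/76.6)(356.26 − 426.1) + 426.6
x = 1.124021 × -69.840 + 426.6 = 348.10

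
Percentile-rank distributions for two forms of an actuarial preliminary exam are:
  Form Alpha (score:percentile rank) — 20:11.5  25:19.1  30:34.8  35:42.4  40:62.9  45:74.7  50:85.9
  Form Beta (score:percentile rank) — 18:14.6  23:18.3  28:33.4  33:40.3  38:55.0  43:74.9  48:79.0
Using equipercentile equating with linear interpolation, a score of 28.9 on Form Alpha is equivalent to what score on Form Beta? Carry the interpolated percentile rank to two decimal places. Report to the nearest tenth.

PR of 28.9 on Form Alpha: 19.1 + (28.9 − 25)/(30 − 25) × (34.8 − 19.1) = 31.35
On Form Beta, PR 31.35 falls between score 23 (PR 18.3) and 28 (PR 33.4).
Interpolate: 23 + (31.35 − 18.3)/(33.4 − 18.3) × (28 − 23) = 27.3

27.3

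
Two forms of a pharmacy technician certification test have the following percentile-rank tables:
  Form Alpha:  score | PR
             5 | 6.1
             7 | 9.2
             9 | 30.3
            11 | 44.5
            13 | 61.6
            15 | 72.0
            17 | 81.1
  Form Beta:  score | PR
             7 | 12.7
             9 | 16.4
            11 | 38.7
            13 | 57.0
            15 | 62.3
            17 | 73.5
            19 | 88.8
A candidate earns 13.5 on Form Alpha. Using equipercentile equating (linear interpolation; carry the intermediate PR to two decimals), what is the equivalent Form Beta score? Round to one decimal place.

PR of 13.5 on Form Alpha: 61.6 + (13.5 − 13)/(15 − 13) × (72.0 − 61.6) = 64.20
On Form Beta, PR 64.20 falls between score 15 (PR 62.3) and 17 (PR 73.5).
Interpolate: 15 + (64.20 − 62.3)/(73.5 − 62.3) × (17 − 15) = 15.3

15.3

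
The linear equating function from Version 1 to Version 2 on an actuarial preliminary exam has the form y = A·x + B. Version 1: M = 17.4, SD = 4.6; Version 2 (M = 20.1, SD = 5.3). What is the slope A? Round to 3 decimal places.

1.152

A = SD_Y / SD_X = 5.3 / 4.6 = 1.152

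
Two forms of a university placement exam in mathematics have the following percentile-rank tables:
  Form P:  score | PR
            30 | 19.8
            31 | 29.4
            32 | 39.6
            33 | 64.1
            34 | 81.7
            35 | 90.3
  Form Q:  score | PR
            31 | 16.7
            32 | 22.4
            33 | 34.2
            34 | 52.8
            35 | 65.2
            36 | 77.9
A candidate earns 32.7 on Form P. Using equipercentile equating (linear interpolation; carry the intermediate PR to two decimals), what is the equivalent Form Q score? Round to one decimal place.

34.3

PR of 32.7 on Form P: 39.6 + (32.7 − 32)/(33 − 32) × (64.1 − 39.6) = 56.75
On Form Q, PR 56.75 falls between score 34 (PR 52.8) and 35 (PR 65.2).
Interpolate: 34 + (56.75 − 52.8)/(65.2 − 52.8) × (35 − 34) = 34.3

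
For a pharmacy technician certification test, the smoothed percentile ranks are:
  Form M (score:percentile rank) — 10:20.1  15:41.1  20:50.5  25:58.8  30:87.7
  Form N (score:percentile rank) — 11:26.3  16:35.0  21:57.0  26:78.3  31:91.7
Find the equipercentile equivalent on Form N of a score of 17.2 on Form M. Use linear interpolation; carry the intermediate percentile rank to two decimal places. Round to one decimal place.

PR of 17.2 on Form M: 41.1 + (17.2 − 15)/(20 − 15) × (50.5 − 41.1) = 45.24
On Form N, PR 45.24 falls between score 16 (PR 35.0) and 21 (PR 57.0).
Interpolate: 16 + (45.24 − 35.0)/(57.0 − 35.0) × (21 − 16) = 18.3

18.3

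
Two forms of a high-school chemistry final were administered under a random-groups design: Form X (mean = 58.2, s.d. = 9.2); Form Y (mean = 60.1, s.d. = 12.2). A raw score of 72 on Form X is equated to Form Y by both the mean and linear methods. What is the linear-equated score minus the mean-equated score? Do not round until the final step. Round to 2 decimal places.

4.50

Mean-equated: 72 + (60.1 − 58.2) = 73.90
Linear-equated: (12.2/9.2)(72 − 58.2) + 60.1 = 78.400
Difference = 78.400 − 73.90 = 4.50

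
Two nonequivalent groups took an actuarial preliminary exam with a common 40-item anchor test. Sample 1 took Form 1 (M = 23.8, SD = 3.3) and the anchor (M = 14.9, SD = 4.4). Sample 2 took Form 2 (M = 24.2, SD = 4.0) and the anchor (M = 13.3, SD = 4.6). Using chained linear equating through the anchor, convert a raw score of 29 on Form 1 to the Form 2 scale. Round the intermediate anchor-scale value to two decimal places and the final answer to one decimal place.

31.6

Form 1 → anchor (Sample 1): v = (4.4/3.3)(29 − 23.8) + 14.9 = 21.83
anchor → Form 2 (Sample 2): y = (4.0/4.6)(21.83 − 13.3) + 24.2 = 31.6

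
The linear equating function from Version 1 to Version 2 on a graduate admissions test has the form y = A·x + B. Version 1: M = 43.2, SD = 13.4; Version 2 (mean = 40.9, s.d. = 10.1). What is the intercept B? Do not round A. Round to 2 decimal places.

A = SD_Y / SD_X = 10.1 / 13.4 = 0.753731
B = M_Y − A·M_X = 40.9 − 0.753731 × 43.2 = 8.34

8.34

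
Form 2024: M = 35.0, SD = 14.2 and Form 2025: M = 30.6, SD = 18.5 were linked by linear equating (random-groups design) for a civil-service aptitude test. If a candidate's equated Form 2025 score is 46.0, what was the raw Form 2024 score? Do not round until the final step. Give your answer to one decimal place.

46.8

Invert y = (SD_Y/SD_X)(x − M_X) + M_Y:
x = (SD_X/SD_Y)(y − M_Y) + M_X = (14.2/18.5)(46.0 − 30.6) + 35.0
x = 0.767568 × 15.400 + 35.0 = 46.8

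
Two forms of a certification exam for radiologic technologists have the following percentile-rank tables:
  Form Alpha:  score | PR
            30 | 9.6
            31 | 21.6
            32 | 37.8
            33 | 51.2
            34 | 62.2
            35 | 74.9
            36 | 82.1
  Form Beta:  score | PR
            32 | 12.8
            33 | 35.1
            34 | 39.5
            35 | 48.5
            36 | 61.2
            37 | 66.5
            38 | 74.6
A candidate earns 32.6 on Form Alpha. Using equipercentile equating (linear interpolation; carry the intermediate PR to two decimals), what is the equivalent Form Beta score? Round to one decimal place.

34.7

PR of 32.6 on Form Alpha: 37.8 + (32.6 − 32)/(33 − 32) × (51.2 − 37.8) = 45.84
On Form Beta, PR 45.84 falls between score 34 (PR 39.5) and 35 (PR 48.5).
Interpolate: 34 + (45.84 − 39.5)/(48.5 − 39.5) × (35 − 34) = 34.7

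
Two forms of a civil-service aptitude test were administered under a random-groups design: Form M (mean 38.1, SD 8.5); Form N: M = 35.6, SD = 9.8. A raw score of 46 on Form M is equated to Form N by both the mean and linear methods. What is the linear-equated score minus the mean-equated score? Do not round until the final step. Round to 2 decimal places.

1.21

Mean-equated: 46 + (35.6 − 38.1) = 43.50
Linear-equated: (9.8/8.5)(46 − 38.1) + 35.6 = 44.708
Difference = 44.708 − 43.50 = 1.21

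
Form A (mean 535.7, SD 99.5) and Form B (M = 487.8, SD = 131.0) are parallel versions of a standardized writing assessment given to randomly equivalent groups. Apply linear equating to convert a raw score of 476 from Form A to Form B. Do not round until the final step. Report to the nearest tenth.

409.2

Linear equating: y = (SD_Y/SD_X)(x − M_X) + M_Y
y = (131.0/99.5)(476 − 535.7) + 487.8
y = 1.316583 × -59.7 + 487.8 = -78.6000 + 487.8 = 409.2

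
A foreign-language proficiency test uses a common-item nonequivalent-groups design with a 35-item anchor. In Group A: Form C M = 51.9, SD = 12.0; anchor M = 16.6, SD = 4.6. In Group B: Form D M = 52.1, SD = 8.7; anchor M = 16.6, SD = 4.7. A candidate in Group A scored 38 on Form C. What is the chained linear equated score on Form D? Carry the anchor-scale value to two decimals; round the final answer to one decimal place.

Form C → anchor (Group A): v = (4.6/12.0)(38 − 51.9) + 16.6 = 11.27
anchor → Form D (Group B): y = (8.7/4.7)(11.27 − 16.6) + 52.1 = 42.2

42.2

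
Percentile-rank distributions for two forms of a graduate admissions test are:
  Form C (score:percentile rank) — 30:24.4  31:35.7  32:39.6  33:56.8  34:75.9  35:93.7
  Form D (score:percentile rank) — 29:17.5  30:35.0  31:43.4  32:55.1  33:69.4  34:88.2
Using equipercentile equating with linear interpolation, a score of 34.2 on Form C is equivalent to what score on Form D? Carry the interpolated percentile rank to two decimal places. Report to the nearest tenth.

33.5

PR of 34.2 on Form C: 75.9 + (34.2 − 34)/(35 − 34) × (93.7 − 75.9) = 79.46
On Form D, PR 79.46 falls between score 33 (PR 69.4) and 34 (PR 88.2).
Interpolate: 33 + (79.46 − 69.4)/(88.2 − 69.4) × (34 − 33) = 33.5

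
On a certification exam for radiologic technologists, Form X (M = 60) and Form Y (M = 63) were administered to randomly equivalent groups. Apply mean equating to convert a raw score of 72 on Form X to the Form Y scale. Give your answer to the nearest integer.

Mean equating: y = x + (M_Y − M_X) = 72 + (63 − 60) = 75

75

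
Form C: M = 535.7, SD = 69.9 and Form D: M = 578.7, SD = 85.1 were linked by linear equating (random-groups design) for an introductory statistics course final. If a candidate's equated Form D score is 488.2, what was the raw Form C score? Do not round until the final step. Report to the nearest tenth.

461.4

Invert y = (SD_Y/SD_X)(x − M_X) + M_Y:
x = (SD_X/SD_Y)(y − M_Y) + M_X = (69.9/85.1)(488.2 − 578.7) + 535.7
x = 0.821387 × -90.500 + 535.7 = 461.4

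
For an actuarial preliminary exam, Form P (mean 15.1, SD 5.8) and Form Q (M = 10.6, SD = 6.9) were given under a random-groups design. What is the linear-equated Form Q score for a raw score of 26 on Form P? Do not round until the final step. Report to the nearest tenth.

Linear equating: y = (SD_Y/SD_X)(x − M_X) + M_Y
y = (6.9/5.8)(26 − 15.1) + 10.6
y = 1.189655 × 10.9 + 10.6 = 12.9672 + 10.6 = 23.6

23.6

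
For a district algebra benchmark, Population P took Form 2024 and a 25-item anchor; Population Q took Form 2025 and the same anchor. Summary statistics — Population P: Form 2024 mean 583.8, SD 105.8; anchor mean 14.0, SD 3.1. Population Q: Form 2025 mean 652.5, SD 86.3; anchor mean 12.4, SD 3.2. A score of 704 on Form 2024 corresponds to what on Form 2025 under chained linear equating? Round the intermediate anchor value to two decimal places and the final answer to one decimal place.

790.6

Form 2024 → anchor (Population P): v = (3.1/105.8)(704 − 583.8) + 14.0 = 17.52
anchor → Form 2025 (Population Q): y = (86.3/3.2)(17.52 − 12.4) + 652.5 = 790.6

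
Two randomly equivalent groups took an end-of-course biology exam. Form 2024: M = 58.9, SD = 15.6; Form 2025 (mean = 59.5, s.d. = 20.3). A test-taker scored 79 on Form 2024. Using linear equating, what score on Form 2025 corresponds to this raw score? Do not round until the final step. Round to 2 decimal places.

Linear equating: y = (SD_Y/SD_X)(x − M_X) + M_Y
y = (20.3/15.6)(79 − 58.9) + 59.5
y = 1.301282 × 20.1 + 59.5 = 26.1558 + 59.5 = 85.66

85.66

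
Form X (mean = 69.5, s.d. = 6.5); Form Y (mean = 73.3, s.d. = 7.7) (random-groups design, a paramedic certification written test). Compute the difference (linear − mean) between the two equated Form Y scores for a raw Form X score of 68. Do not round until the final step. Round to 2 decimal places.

Mean-equated: 68 + (73.3 − 69.5) = 71.80
Linear-equated: (7.7/6.5)(68 − 69.5) + 73.3 = 71.523
Difference = 71.523 − 71.80 = -0.28

-0.28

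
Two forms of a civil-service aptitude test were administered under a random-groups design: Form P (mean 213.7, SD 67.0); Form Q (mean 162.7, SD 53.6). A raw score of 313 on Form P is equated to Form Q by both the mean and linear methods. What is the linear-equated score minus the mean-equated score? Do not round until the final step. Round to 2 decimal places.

-19.86

Mean-equated: 313 + (162.7 − 213.7) = 262.00
Linear-equated: (53.6/67.0)(313 − 213.7) + 162.7 = 242.140
Difference = 242.140 − 262.00 = -19.86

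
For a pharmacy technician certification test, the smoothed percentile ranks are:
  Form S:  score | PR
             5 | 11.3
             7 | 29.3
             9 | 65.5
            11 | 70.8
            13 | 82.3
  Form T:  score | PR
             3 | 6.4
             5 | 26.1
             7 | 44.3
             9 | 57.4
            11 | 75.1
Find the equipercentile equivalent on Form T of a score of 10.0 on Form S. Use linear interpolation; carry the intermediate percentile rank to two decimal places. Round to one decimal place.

PR of 10.0 on Form S: 65.5 + (10.0 − 9)/(11 − 9) × (70.8 − 65.5) = 68.15
On Form T, PR 68.15 falls between score 9 (PR 57.4) and 11 (PR 75.1).
Interpolate: 9 + (68.15 − 57.4)/(75.1 − 57.4) × (11 − 9) = 10.2

10.2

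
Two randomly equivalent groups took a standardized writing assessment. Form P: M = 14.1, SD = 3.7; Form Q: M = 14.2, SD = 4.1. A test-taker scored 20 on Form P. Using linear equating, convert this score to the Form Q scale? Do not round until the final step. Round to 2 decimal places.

Linear equating: y = (SD_Y/SD_X)(x − M_X) + M_Y
y = (4.1/3.7)(20 − 14.1) + 14.2
y = 1.108108 × 5.9 + 14.2 = 6.5378 + 14.2 = 20.74

20.74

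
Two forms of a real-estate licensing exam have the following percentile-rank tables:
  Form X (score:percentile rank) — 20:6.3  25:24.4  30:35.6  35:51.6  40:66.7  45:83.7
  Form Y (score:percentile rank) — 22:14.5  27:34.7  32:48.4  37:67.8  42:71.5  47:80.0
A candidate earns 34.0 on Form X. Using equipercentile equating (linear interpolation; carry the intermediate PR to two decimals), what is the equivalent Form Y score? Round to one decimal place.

32.0

PR of 34.0 on Form X: 35.6 + (34.0 − 30)/(35 − 30) × (51.6 − 35.6) = 48.40
On Form Y, PR 48.40 falls between score 27 (PR 34.7) and 32 (PR 48.4).
Interpolate: 27 + (48.40 − 34.7)/(48.4 − 34.7) × (32 − 27) = 32.0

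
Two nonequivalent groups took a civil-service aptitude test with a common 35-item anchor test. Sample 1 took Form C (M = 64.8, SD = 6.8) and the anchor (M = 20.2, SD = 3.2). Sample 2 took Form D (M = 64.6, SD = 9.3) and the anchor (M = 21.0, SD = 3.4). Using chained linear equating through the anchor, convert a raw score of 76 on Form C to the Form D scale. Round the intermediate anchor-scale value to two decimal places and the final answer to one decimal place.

76.8

Form C → anchor (Sample 1): v = (3.2/6.8)(76 − 64.8) + 20.2 = 25.47
anchor → Form D (Sample 2): y = (9.3/3.4)(25.47 − 21.0) + 64.6 = 76.8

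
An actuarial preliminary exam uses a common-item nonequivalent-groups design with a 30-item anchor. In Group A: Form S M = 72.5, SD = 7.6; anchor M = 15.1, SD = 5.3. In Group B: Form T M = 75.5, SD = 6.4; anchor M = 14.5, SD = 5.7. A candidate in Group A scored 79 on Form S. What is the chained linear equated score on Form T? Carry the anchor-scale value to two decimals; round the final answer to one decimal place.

81.3

Form S → anchor (Group A): v = (5.3/7.6)(79 − 72.5) + 15.1 = 19.63
anchor → Form T (Group B): y = (6.4/5.7)(19.63 − 14.5) + 75.5 = 81.3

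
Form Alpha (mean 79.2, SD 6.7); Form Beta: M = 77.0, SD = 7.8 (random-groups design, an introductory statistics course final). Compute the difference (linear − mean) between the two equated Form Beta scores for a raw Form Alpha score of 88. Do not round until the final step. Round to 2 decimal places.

Mean-equated: 88 + (77.0 − 79.2) = 85.80
Linear-equated: (7.8/6.7)(88 − 79.2) + 77.0 = 87.245
Difference = 87.245 − 85.80 = 1.44

1.44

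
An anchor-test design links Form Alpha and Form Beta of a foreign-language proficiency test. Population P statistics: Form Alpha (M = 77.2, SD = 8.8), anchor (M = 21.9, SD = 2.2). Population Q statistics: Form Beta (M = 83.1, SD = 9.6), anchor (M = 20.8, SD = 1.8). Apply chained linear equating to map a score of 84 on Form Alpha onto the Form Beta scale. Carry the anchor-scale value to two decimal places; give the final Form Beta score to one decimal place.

98.0

Form Alpha → anchor (Population P): v = (2.2/8.8)(84 − 77.2) + 21.9 = 23.60
anchor → Form Beta (Population Q): y = (9.6/1.8)(23.60 − 20.8) + 83.1 = 98.0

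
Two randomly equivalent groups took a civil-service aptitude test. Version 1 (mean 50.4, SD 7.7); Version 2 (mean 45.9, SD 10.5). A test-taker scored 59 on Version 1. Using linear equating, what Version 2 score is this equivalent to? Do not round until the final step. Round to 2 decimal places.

Linear equating: y = (SD_Y/SD_X)(x − M_X) + M_Y
y = (10.5/7.7)(59 − 50.4) + 45.9
y = 1.363636 × 8.6 + 45.9 = 11.7273 + 45.9 = 57.63

57.63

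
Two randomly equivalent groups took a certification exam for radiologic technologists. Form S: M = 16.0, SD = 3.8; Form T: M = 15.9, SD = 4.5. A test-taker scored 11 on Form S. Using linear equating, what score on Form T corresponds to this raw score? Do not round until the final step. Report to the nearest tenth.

10.0

Linear equating: y = (SD_Y/SD_X)(x − M_X) + M_Y
y = (4.5/3.8)(11 − 16.0) + 15.9
y = 1.184211 × -5.0 + 15.9 = -5.9211 + 15.9 = 10.0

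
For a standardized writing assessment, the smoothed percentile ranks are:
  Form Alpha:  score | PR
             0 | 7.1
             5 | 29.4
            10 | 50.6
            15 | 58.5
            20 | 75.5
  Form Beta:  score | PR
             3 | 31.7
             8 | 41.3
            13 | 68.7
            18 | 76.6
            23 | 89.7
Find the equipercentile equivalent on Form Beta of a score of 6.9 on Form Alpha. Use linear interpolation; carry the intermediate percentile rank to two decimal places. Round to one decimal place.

PR of 6.9 on Form Alpha: 29.4 + (6.9 − 5)/(10 − 5) × (50.6 − 29.4) = 37.46
On Form Beta, PR 37.46 falls between score 3 (PR 31.7) and 8 (PR 41.3).
Interpolate: 3 + (37.46 − 31.7)/(41.3 − 31.7) × (8 − 3) = 6.0

6.0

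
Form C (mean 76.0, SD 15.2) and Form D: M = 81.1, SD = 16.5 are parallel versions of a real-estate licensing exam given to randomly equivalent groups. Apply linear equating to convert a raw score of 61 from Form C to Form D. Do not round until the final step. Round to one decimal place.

64.8

Linear equating: y = (SD_Y/SD_X)(x − M_X) + M_Y
y = (16.5/15.2)(61 − 76.0) + 81.1
y = 1.085526 × -15.0 + 81.1 = -16.2829 + 81.1 = 64.8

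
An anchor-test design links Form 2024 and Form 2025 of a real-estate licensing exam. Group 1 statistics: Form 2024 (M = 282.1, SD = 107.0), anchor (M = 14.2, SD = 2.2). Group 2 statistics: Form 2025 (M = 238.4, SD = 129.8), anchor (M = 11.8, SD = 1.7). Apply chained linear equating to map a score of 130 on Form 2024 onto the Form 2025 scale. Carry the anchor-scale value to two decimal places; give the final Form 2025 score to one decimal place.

Form 2024 → anchor (Group 1): v = (2.2/107.0)(130 − 282.1) + 14.2 = 11.07
anchor → Form 2025 (Group 2): y = (129.8/1.7)(11.07 − 11.8) + 238.4 = 182.7

182.7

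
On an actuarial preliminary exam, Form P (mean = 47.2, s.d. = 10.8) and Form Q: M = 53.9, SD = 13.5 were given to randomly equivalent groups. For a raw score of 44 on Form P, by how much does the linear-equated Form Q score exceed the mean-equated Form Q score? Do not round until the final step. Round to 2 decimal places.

-0.80

Mean-equated: 44 + (53.9 − 47.2) = 50.70
Linear-equated: (13.5/10.8)(44 − 47.2) + 53.9 = 49.900
Difference = 49.900 − 50.70 = -0.80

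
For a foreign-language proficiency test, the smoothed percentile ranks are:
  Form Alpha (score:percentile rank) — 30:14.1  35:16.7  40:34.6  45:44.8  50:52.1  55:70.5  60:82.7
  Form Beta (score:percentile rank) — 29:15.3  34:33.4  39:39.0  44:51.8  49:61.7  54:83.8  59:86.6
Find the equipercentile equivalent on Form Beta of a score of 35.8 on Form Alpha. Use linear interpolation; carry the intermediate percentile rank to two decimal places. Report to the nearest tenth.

PR of 35.8 on Form Alpha: 16.7 + (35.8 − 35)/(40 − 35) × (34.6 − 16.7) = 19.56
On Form Beta, PR 19.56 falls between score 29 (PR 15.3) and 34 (PR 33.4).
Interpolate: 29 + (19.56 − 15.3)/(33.4 − 15.3) × (34 − 29) = 30.2

30.2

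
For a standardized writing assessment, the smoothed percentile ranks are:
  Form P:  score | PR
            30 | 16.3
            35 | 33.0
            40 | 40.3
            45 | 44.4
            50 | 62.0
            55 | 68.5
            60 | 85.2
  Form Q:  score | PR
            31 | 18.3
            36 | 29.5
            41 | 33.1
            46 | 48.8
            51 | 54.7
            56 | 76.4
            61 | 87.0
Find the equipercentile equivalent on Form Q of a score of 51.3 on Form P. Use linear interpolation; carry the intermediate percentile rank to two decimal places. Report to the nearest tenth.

PR of 51.3 on Form P: 62.0 + (51.3 − 50)/(55 − 50) × (68.5 − 62.0) = 63.69
On Form Q, PR 63.69 falls between score 51 (PR 54.7) and 56 (PR 76.4).
Interpolate: 51 + (63.69 − 54.7)/(76.4 − 54.7) × (56 − 51) = 53.1

53.1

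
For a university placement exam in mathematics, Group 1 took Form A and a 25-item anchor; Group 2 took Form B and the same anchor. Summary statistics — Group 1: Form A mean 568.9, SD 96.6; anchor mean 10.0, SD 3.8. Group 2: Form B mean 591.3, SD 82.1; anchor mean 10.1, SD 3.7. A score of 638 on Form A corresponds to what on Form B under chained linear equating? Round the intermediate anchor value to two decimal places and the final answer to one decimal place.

649.4

Form A → anchor (Group 1): v = (3.8/96.6)(638 − 568.9) + 10.0 = 12.72
anchor → Form B (Group 2): y = (82.1/3.7)(12.72 − 10.1) + 591.3 = 649.4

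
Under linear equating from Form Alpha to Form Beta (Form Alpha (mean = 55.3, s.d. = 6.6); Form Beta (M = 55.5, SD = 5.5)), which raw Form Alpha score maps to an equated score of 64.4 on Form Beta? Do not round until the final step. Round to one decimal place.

Invert y = (SD_Y/SD_X)(x − M_X) + M_Y:
x = (SD_X/SD_Y)(y − M_Y) + M_X = (6.6/5.5)(64.4 − 55.5) + 55.3
x = 1.200000 × 8.900 + 55.3 = 66.0

66.0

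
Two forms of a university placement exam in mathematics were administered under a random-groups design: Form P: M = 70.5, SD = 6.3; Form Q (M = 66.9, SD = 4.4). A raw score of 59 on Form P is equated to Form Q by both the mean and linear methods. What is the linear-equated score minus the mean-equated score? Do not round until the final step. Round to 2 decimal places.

Mean-equated: 59 + (66.9 − 70.5) = 55.40
Linear-equated: (4.4/6.3)(59 − 70.5) + 66.9 = 58.868
Difference = 58.868 − 55.40 = 3.47

3.47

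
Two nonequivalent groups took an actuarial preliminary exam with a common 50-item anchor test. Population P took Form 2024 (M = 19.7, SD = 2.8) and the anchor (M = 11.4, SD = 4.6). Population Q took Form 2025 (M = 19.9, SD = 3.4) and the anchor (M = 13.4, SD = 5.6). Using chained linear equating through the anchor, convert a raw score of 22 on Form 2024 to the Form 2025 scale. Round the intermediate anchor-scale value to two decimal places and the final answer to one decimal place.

21.0

Form 2024 → anchor (Population P): v = (4.6/2.8)(22 − 19.7) + 11.4 = 15.18
anchor → Form 2025 (Population Q): y = (3.4/5.6)(15.18 − 13.4) + 19.9 = 21.0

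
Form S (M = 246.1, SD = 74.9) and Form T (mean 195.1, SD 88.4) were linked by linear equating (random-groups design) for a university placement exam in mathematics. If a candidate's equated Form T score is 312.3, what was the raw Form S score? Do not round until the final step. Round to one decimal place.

345.4

Invert y = (SD_Y/SD_X)(x − M_X) + M_Y:
x = (SD_X/SD_Y)(y − M_Y) + M_X = (74.9/88.4)(312.3 − 195.1) + 246.1
x = 0.847285 × 117.200 + 246.1 = 345.4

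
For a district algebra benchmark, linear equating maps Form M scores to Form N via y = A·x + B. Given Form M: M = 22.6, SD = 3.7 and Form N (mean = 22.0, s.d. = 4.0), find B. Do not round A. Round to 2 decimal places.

A = SD_Y / SD_X = 4.0 / 3.7 = 1.081081
B = M_Y − A·M_X = 22.0 − 1.081081 × 22.6 = -2.43

-2.43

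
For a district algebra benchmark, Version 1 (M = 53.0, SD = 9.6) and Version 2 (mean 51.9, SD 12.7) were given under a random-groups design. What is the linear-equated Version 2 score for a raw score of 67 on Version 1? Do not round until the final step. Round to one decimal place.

Linear equating: y = (SD_Y/SD_X)(x − M_X) + M_Y
y = (12.7/9.6)(67 − 53.0) + 51.9
y = 1.322917 × 14.0 + 51.9 = 18.5208 + 51.9 = 70.4

70.4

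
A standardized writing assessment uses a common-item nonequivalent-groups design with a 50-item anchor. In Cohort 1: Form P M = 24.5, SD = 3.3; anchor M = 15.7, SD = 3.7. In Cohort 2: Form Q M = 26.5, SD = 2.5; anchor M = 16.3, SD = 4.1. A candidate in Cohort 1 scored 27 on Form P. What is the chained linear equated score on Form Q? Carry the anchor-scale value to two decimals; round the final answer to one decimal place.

Form P → anchor (Cohort 1): v = (3.7/3.3)(27 − 24.5) + 15.7 = 18.50
anchor → Form Q (Cohort 2): y = (2.5/4.1)(18.50 − 16.3) + 26.5 = 27.8

27.8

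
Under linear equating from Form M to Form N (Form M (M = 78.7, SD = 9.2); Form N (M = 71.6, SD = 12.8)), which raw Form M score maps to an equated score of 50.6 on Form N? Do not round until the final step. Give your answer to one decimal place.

63.6

Invert y = (SD_Y/SD_X)(x − M_X) + M_Y:
x = (SD_X/SD_Y)(y − M_Y) + M_X = (9.2/12.8)(50.6 − 71.6) + 78.7
x = 0.718750 × -21.000 + 78.7 = 63.6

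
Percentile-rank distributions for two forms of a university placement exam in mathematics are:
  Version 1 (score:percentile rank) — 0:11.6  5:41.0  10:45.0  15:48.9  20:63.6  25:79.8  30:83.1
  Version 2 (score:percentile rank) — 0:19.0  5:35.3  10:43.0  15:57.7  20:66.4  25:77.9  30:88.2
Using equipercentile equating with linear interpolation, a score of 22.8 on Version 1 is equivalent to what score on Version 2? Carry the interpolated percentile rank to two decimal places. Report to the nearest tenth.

PR of 22.8 on Version 1: 63.6 + (22.8 − 20)/(25 − 20) × (79.8 − 63.6) = 72.67
On Version 2, PR 72.67 falls between score 20 (PR 66.4) and 25 (PR 77.9).
Interpolate: 20 + (72.67 − 66.4)/(77.9 − 66.4) × (25 − 20) = 22.7

22.7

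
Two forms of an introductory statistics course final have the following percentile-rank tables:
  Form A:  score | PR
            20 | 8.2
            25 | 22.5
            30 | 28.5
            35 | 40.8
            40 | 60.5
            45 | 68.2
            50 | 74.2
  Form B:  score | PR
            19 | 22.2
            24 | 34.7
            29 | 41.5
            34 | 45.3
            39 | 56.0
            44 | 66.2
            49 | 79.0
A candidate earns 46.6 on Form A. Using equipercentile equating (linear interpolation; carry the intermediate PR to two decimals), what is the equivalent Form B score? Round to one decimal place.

45.5

PR of 46.6 on Form A: 68.2 + (46.6 − 45)/(50 − 45) × (74.2 − 68.2) = 70.12
On Form B, PR 70.12 falls between score 44 (PR 66.2) and 49 (PR 79.0).
Interpolate: 44 + (70.12 − 66.2)/(79.0 − 66.2) × (49 − 44) = 45.5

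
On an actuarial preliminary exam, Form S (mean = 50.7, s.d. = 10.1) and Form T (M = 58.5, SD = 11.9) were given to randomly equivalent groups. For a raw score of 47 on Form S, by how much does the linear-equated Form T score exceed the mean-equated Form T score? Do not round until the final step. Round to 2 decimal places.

Mean-equated: 47 + (58.5 − 50.7) = 54.80
Linear-equated: (11.9/10.1)(47 − 50.7) + 58.5 = 54.141
Difference = 54.141 − 54.80 = -0.66

-0.66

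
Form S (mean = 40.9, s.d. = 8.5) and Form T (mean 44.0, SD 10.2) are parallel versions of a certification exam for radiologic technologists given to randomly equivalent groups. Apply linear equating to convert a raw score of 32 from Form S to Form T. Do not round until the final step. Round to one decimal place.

33.3

Linear equating: y = (SD_Y/SD_X)(x − M_X) + M_Y
y = (10.2/8.5)(32 − 40.9) + 44.0
y = 1.200000 × -8.9 + 44.0 = -10.6800 + 44.0 = 33.3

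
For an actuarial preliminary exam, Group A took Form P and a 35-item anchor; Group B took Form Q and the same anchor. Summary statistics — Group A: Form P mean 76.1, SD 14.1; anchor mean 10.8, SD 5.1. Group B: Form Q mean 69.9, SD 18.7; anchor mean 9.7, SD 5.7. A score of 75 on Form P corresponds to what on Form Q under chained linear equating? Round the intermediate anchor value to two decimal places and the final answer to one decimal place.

72.2

Form P → anchor (Group A): v = (5.1/14.1)(75 − 76.1) + 10.8 = 10.40
anchor → Form Q (Group B): y = (18.7/5.7)(10.40 − 9.7) + 69.9 = 72.2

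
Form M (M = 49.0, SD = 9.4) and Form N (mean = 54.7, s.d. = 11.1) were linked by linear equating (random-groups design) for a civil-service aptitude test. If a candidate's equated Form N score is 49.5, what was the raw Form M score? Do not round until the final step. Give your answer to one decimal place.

44.6

Invert y = (SD_Y/SD_X)(x − M_X) + M_Y:
x = (SD_X/SD_Y)(y − M_Y) + M_X = (9.4/11.1)(49.5 − 54.7) + 49.0
x = 0.846847 × -5.200 + 49.0 = 44.6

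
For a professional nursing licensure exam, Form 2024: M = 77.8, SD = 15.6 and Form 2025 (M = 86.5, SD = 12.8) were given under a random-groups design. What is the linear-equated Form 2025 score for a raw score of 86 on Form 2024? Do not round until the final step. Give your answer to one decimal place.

93.2

Linear equating: y = (SD_Y/SD_X)(x − M_X) + M_Y
y = (12.8/15.6)(86 − 77.8) + 86.5
y = 0.820513 × 8.2 + 86.5 = 6.7282 + 86.5 = 93.2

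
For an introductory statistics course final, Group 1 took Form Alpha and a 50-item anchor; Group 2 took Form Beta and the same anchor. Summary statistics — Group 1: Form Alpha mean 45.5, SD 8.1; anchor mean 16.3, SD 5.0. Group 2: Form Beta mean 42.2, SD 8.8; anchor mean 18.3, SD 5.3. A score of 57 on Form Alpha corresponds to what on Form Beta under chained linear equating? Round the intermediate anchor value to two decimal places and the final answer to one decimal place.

50.7

Form Alpha → anchor (Group 1): v = (5.0/8.1)(57 − 45.5) + 16.3 = 23.40
anchor → Form Beta (Group 2): y = (8.8/5.3)(23.40 − 18.3) + 42.2 = 50.7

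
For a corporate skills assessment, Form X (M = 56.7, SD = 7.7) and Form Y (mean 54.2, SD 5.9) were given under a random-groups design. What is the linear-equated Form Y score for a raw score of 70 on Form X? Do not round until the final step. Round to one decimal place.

64.4

Linear equating: y = (SD_Y/SD_X)(x − M_X) + M_Y
y = (5.9/7.7)(70 − 56.7) + 54.2
y = 0.766234 × 13.3 + 54.2 = 10.1909 + 54.2 = 64.4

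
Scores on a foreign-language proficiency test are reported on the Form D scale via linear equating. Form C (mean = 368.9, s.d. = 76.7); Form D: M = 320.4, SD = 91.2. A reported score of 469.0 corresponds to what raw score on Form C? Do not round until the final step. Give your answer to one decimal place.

Invert y = (SD_Y/SD_X)(x − M_X) + M_Y:
x = (SD_X/SD_Y)(y − M_Y) + M_X = (76.7/91.2)(469.0 − 320.4) + 368.9
x = 0.841009 × 148.600 + 368.9 = 493.9

493.9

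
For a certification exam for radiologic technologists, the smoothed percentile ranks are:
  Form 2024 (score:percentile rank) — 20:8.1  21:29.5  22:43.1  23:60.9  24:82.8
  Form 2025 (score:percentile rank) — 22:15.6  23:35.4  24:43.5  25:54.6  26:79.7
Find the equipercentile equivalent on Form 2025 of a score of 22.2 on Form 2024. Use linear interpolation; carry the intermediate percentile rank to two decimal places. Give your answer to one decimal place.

24.3

PR of 22.2 on Form 2024: 43.1 + (22.2 − 22)/(23 − 22) × (60.9 − 43.1) = 46.66
On Form 2025, PR 46.66 falls between score 24 (PR 43.5) and 25 (PR 54.6).
Interpolate: 24 + (46.66 − 43.5)/(54.6 − 43.5) × (25 − 24) = 24.3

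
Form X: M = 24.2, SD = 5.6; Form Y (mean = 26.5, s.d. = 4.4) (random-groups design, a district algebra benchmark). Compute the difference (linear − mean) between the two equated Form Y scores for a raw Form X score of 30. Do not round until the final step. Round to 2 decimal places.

-1.24

Mean-equated: 30 + (26.5 − 24.2) = 32.30
Linear-equated: (4.4/5.6)(30 − 24.2) + 26.5 = 31.057
Difference = 31.057 − 32.30 = -1.24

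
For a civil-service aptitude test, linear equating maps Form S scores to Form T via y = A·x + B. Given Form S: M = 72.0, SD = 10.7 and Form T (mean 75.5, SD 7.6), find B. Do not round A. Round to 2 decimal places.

24.36

A = SD_Y / SD_X = 7.6 / 10.7 = 0.710280
B = M_Y − A·M_X = 75.5 − 0.710280 × 72.0 = 24.36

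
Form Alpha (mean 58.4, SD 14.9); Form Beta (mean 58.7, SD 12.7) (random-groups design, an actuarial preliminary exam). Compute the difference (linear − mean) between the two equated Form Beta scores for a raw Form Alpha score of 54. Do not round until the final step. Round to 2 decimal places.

Mean-equated: 54 + (58.7 − 58.4) = 54.30
Linear-equated: (12.7/14.9)(54 − 58.4) + 58.7 = 54.950
Difference = 54.950 − 54.30 = 0.65

0.65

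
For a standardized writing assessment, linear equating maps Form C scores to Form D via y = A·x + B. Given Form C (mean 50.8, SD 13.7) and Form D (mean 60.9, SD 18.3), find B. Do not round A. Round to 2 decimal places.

-6.96

A = SD_Y / SD_X = 18.3 / 13.7 = 1.335766
B = M_Y − A·M_X = 60.9 − 1.335766 × 50.8 = -6.96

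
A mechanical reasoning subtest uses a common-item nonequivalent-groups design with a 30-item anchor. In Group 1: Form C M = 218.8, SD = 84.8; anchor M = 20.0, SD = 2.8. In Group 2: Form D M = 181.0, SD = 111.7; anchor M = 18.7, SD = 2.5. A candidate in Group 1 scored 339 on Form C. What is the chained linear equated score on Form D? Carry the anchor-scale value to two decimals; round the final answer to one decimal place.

Form C → anchor (Group 1): v = (2.8/84.8)(339 − 218.8) + 20.0 = 23.97
anchor → Form D (Group 2): y = (111.7/2.5)(23.97 − 18.7) + 181.0 = 416.5

416.5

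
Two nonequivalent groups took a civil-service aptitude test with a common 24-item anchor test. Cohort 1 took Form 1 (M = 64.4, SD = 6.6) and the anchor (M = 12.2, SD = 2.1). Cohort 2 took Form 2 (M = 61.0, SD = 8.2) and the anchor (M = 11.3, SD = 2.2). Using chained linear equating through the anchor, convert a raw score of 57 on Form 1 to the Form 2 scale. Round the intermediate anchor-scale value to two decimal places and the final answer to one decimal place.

Form 1 → anchor (Cohort 1): v = (2.1/6.6)(57 − 64.4) + 12.2 = 9.85
anchor → Form 2 (Cohort 2): y = (8.2/2.2)(9.85 − 11.3) + 61.0 = 55.6

55.6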